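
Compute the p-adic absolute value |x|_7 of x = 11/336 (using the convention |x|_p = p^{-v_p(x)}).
|11/336|_7 = 7

Step 1 — compute v_7(x) by factoring powers of 7 out of the numerator and denominator: v_7(11/336) = -1. Step 2 — apply |x|_p = p^{-v_p(x)} = 7^{1} = 7.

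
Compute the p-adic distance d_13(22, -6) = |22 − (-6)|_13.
d_13(22, -6) = 1

Step 1 — x − y = 22 − (-6) = 28. Step 2 — v_13(28) = 0 (factor: 28 = (13^0 · 28); the sign does not affect v_p). Step 3 — |x − y|_13 = 13^{0} = 1.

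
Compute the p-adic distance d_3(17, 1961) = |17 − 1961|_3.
d_3(17, 1961) = 1/243

Step 1 — x − y = 17 − 1961 = -1944. Step 2 — v_3(-1944) = 5 (factor: -1944 = −(3^5 · 8); the sign does not affect v_p). Step 3 — |x − y|_3 = 3^{-5} = 1/243.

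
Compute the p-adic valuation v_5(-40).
v_5(-40) = 1

v_5(n) is the largest exponent k such that 5^k divides n. Factor out: -40 = -5^1 · 8. (Sign doesn't affect v_p.) So v_5(-40) = 1.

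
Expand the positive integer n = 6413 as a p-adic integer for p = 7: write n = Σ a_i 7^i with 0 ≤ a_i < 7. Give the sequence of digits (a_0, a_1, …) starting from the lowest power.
(a_0, a_1, …) = (1, 6, 4, 4, 2)

Repeated division by 7 gives the digits low-to-high: 6413 = 1 + 6·7^1 + 4·7^2 + 4·7^3 + 2·7^4. Digit sequence: (1, 6, 4, 4, 2).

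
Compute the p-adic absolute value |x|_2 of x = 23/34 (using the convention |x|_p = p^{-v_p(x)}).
|23/34|_2 = 2

Step 1 — compute v_2(x) by factoring powers of 2 out of the numerator and denominator: v_2(23/34) = -1. Step 2 — apply |x|_p = p^{-v_p(x)} = 2^{1} = 2.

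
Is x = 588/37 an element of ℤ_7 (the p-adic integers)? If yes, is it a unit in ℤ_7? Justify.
x ∈ ℤ_7 but not a unit; v_7(x) = 2 > 0

ℤ_7 = {x ∈ ℚ_7 : v_7(x) ≥ 0} and ℤ_7^× = {x ∈ ℤ_7 : v_7(x) = 0}. Here v_7(588/37) = v_7(num) − v_7(den) = 2; compare against these criteria.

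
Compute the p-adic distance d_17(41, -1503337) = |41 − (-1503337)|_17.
d_17(41, -1503337) = 1/83521

Step 1 — x − y = 41 − (-1503337) = 1503378. Step 2 — v_17(1503378) = 4 (factor: 1503378 = (17^4 · 18); the sign does not affect v_p). Step 3 — |x − y|_17 = 17^{-4} = 1/83521.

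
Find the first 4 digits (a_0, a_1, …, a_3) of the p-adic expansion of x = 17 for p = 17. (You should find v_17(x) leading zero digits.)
(a_0, …, a_3) = (0, 1, 0, 0)

v_17(17) = 1, so a_0 = ... = a_0 = 0. Factor out: x = 17^1 · u with u = 1 a unit in ℤ_17. Expand u iteratively via a_{v+i} = u_i mod 17, u_{i+1} = (u_i − a_{v+i})/17:
  u_0 = 1;  a_1 = 1;  u_1 = (u_0 − 1)/17 = 0
  u_1 = 0;  a_2 = 0;  u_2 = (u_1 − 0)/17 = 0
  u_2 = 0;  a_3 = 0;  u_3 = (u_2 − 0)/17 = 0
Digits: (0, 1, 0, 0).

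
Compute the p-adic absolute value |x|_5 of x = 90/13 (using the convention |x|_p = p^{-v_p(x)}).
|90/13|_5 = 1/5

Step 1 — compute v_5(x) by factoring powers of 5 out of the numerator and denominator: v_5(90/13) = 1. Step 2 — apply |x|_p = p^{-v_p(x)} = 5^{-1} = 1/5.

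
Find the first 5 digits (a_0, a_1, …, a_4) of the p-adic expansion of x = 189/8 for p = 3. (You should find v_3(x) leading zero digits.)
(a_0, …, a_4) = (0, 0, 0, 2, 0)

v_3(189/8) = 3, so a_0 = ... = a_2 = 0. Factor out: x = 3^3 · u with u = 7/8 a unit in ℤ_3. Expand u iteratively via a_{v+i} = u_i mod 3, u_{i+1} = (u_i − a_{v+i})/3:
  u_0 = 7/8;  a_3 = 2;  u_1 = (u_0 − 2)/3 = -3/8
  u_1 = -3/8;  a_4 = 0;  u_2 = (u_1 − 0)/3 = -1/8
Digits: (0, 0, 0, 2, 0).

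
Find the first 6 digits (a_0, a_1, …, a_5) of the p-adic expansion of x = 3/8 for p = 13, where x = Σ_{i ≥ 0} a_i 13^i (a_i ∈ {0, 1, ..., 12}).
(a_0, …, a_5) = (2, 8, 1, 8, 1, 8)

v_13(3/8) = 0 (numerator and denominator both coprime to 13), so x ∈ ℤ_13^×. Compute digits iteratively via a_i = x_i mod 13, x_{i+1} = (x_i − a_i)/13, with x_0 = x:
  x_0 = 3/8;  a_0 = 2;  x_1 = (x_0 − 2)/13 = -1/8
  x_1 = -1/8;  a_1 = 8;  x_2 = (x_1 − 8)/13 = -5/8
  x_2 = -5/8;  a_2 = 1;  x_3 = (x_2 − 1)/13 = -1/8
  x_3 = -1/8;  a_3 = 8;  x_4 = (x_3 − 8)/13 = -5/8
  x_4 = -5/8;  a_4 = 1;  x_5 = (x_4 − 1)/13 = -1/8
  x_5 = -1/8;  a_5 = 8;  x_6 = (x_5 − 8)/13 = -5/8
Digits: (2, 8, 1, 8, 1, 8).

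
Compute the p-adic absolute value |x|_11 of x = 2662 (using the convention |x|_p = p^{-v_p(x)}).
|2662|_11 = 1/1331

Step 1 — compute v_11(x) by factoring powers of 11 out of the numerator and denominator: v_11(2662) = 3. Step 2 — apply |x|_p = p^{-v_p(x)} = 11^{-3} = 1/1331.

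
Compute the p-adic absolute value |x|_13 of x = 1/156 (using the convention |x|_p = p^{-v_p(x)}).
|1/156|_13 = 13

Step 1 — compute v_13(x) by factoring powers of 13 out of the numerator and denominator: v_13(1/156) = -1. Step 2 — apply |x|_p = p^{-v_p(x)} = 13^{1} = 13.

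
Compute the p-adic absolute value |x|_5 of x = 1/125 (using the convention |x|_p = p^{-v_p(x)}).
|1/125|_5 = 125

Step 1 — compute v_5(x) by factoring powers of 5 out of the numerator and denominator: v_5(1/125) = -3. Step 2 — apply |x|_p = p^{-v_p(x)} = 5^{3} = 125.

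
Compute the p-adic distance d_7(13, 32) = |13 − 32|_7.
d_7(13, 32) = 1

Step 1 — x − y = 13 − 32 = -19. Step 2 — v_7(-19) = 0 (factor: -19 = −(7^0 · 19); the sign does not affect v_p). Step 3 — |x − y|_7 = 7^{0} = 1.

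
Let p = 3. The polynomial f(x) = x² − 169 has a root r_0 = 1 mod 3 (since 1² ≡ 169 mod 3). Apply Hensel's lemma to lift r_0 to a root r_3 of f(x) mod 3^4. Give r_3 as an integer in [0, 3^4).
r_3 = 13 (mod 81)

Hensel's recurrence: r_{i+1} = r_i − f(r_i)·(f′(r_i))^{-1} mod 3^{i+2}, with f′(x) = 2x. Iterate:
  r_0 = 1 (mod 3)
  r_1 = 4 (mod 9)
  r_2 = 13 (mod 27)
  r_3 = 13 (mod 81)
Final: r_3 = 13, and one checks f(r_3) ≡ 0 mod 3^4.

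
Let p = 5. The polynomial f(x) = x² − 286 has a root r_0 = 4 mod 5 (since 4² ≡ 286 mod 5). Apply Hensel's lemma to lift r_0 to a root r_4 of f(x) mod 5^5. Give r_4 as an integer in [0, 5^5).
r_4 = 494 (mod 3125)

Hensel's recurrence: r_{i+1} = r_i − f(r_i)·(f′(r_i))^{-1} mod 5^{i+2}, with f′(x) = 2x. Iterate:
  r_0 = 4 (mod 5)
  r_1 = 19 (mod 25)
  r_2 = 119 (mod 125)
  r_3 = 494 (mod 625)
  r_4 = 494 (mod 3125)
Final: r_4 = 494, and one checks f(r_4) ≡ 0 mod 5^5.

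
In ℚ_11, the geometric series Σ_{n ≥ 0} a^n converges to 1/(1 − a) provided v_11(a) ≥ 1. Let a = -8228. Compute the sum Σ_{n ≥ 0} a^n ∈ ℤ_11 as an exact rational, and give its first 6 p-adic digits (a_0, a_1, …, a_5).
Σ a^n = 1/(1 − a) = 1/8229;  first 6 digits = (1, 0, 9, 4, 3, 2)

v_11(a) = 2 ≥ 1, so the series converges in ℤ_11 to 1/(1 − a) = 1/(1 − (-8228)) = 1/8229. Expand this rational in ℤ_11: compute digits iteratively via d_i = x_i mod 11, x_{i+1} = (x_i − d_i)/11. The first 6 digits are (1, 0, 9, 4, 3, 2).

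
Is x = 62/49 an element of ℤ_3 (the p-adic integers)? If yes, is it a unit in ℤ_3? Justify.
x ∈ ℤ_3^× (unit); v_3(x) = 0

ℤ_3 = {x ∈ ℚ_3 : v_3(x) ≥ 0} and ℤ_3^× = {x ∈ ℤ_3 : v_3(x) = 0}. Here v_3(62/49) = v_3(num) − v_3(den) = 0; compare against these criteria.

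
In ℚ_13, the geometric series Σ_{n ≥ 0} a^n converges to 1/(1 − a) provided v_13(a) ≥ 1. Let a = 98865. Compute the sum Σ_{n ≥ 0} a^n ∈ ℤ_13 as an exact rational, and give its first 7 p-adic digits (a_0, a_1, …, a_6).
Σ a^n = 1/(1 − a) = -1/98864;  first 7 digits = (1, 0, 0, 6, 3, 0, 10)

v_13(a) = 3 ≥ 1, so the series converges in ℤ_13 to 1/(1 − a) = 1/(1 − 98865) = -1/98864. Expand this rational in ℤ_13: compute digits iteratively via d_i = x_i mod 13, x_{i+1} = (x_i − d_i)/13. The first 7 digits are (1, 0, 0, 6, 3, 0, 10).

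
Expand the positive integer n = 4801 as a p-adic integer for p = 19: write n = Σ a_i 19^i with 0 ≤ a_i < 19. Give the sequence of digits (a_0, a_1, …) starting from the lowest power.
(a_0, a_1, …) = (13, 5, 13)

Repeated division by 19 gives the digits low-to-high: 4801 = 13 + 5·19^1 + 13·19^2. Digit sequence: (13, 5, 13).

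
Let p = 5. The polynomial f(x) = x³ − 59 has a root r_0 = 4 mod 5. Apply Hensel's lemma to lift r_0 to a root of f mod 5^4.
r_3 = 419 (mod 625)

Hensel: r_{i+1} = r_i − f(r_i)/f′(r_i) mod 5^{i+2}, where f′(x) = 3x². Iterate:
  r_0 = 4 (mod 5)
  r_1 = 19 (mod 25)
  r_2 = 44 (mod 125)
  r_3 = 419 (mod 625)
Final: r = 419 with f(r) ≡ 0 mod 5^4.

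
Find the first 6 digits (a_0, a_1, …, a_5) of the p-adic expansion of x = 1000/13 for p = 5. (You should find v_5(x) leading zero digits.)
(a_0, …, a_5) = (0, 0, 0, 1, 3, 4)

v_5(1000/13) = 3, so a_0 = ... = a_2 = 0. Factor out: x = 5^3 · u with u = 8/13 a unit in ℤ_5. Expand u iteratively via a_{v+i} = u_i mod 5, u_{i+1} = (u_i − a_{v+i})/5:
  u_0 = 8/13;  a_3 = 1;  u_1 = (u_0 − 1)/5 = -1/13
  u_1 = -1/13;  a_4 = 3;  u_2 = (u_1 − 3)/5 = -8/13
  u_2 = -8/13;  a_5 = 4;  u_3 = (u_2 − 4)/5 = -12/13
Digits: (0, 0, 0, 1, 3, 4).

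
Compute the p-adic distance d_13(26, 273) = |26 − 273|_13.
d_13(26, 273) = 1/13

Step 1 — x − y = 26 − 273 = -247. Step 2 — v_13(-247) = 1 (factor: -247 = −(13^1 · 19); the sign does not affect v_p). Step 3 — |x − y|_13 = 13^{-1} = 1/13.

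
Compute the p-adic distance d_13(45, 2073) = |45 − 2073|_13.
d_13(45, 2073) = 1/169

Step 1 — x − y = 45 − 2073 = -2028. Step 2 — v_13(-2028) = 2 (factor: -2028 = −(13^2 · 12); the sign does not affect v_p). Step 3 — |x − y|_13 = 13^{-2} = 1/169.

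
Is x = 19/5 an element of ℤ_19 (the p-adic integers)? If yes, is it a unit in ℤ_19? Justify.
x ∈ ℤ_19 but not a unit; v_19(x) = 1 > 0

ℤ_19 = {x ∈ ℚ_19 : v_19(x) ≥ 0} and ℤ_19^× = {x ∈ ℤ_19 : v_19(x) = 0}. Here v_19(19/5) = v_19(num) − v_19(den) = 1; compare against these criteria.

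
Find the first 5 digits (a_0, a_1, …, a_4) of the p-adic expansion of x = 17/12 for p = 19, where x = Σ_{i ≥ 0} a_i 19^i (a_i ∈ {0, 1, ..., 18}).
(a_0, …, a_4) = (3, 11, 1, 11, 1)

v_19(17/12) = 0 (numerator and denominator both coprime to 19), so x ∈ ℤ_19^×. Compute digits iteratively via a_i = x_i mod 19, x_{i+1} = (x_i − a_i)/19, with x_0 = x:
  x_0 = 17/12;  a_0 = 3;  x_1 = (x_0 − 3)/19 = -1/12
  x_1 = -1/12;  a_1 = 11;  x_2 = (x_1 − 11)/19 = -7/12
  x_2 = -7/12;  a_2 = 1;  x_3 = (x_2 − 1)/19 = -1/12
  x_3 = -1/12;  a_3 = 11;  x_4 = (x_3 − 11)/19 = -7/12
  x_4 = -7/12;  a_4 = 1;  x_5 = (x_4 − 1)/19 = -1/12
Digits: (3, 11, 1, 11, 1).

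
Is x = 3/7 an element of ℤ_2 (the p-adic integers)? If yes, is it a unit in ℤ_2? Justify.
x ∈ ℤ_2^× (unit); v_2(x) = 0

ℤ_2 = {x ∈ ℚ_2 : v_2(x) ≥ 0} and ℤ_2^× = {x ∈ ℤ_2 : v_2(x) = 0}. Here v_2(3/7) = v_2(num) − v_2(den) = 0; compare against these criteria.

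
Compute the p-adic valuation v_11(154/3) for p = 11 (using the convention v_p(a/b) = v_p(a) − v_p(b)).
v_11(154/3) = 1

Factor powers of 11 from the numerator and denominator of the reduced fraction: 154 = 11^1 · 14 and 3 = 11^0 · 3. Apply v_p(a/b) = v_p(a) − v_p(b): v_11(154/3) = 1 − 0 = 1.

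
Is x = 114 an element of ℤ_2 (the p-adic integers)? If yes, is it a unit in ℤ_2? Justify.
x ∈ ℤ_2 but not a unit; v_2(x) = 1 > 0

ℤ_2 = {x ∈ ℚ_2 : v_2(x) ≥ 0} and ℤ_2^× = {x ∈ ℤ_2 : v_2(x) = 0}. Here v_2(114) = v_2(num) − v_2(den) = 1; compare against these criteria.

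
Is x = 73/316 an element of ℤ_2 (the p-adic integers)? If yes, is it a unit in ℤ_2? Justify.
x ∉ ℤ_2 (v_2(x) = -2 < 0)

ℤ_2 = {x ∈ ℚ_2 : v_2(x) ≥ 0} and ℤ_2^× = {x ∈ ℤ_2 : v_2(x) = 0}. Here v_2(73/316) = v_2(num) − v_2(den) = -2; compare against these criteria.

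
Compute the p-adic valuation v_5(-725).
v_5(-725) = 2

v_5(n) is the largest exponent k such that 5^k divides n. Factor out: -725 = -5^2 · 29. (Sign doesn't affect v_p.) So v_5(-725) = 2.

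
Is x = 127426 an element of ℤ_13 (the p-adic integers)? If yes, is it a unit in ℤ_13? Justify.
x ∈ ℤ_13 but not a unit; v_13(x) = 3 > 0

ℤ_13 = {x ∈ ℚ_13 : v_13(x) ≥ 0} and ℤ_13^× = {x ∈ ℤ_13 : v_13(x) = 0}. Here v_13(127426) = v_13(num) − v_13(den) = 3; compare against these criteria.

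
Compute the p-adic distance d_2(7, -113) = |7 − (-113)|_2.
d_2(7, -113) = 1/8

Step 1 — x − y = 7 − (-113) = 120. Step 2 — v_2(120) = 3 (factor: 120 = (2^3 · 15); the sign does not affect v_p). Step 3 — |x − y|_2 = 2^{-3} = 1/8.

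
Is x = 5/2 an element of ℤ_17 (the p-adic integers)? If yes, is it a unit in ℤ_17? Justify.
x ∈ ℤ_17^× (unit); v_17(x) = 0

ℤ_17 = {x ∈ ℚ_17 : v_17(x) ≥ 0} and ℤ_17^× = {x ∈ ℤ_17 : v_17(x) = 0}. Here v_17(5/2) = v_17(num) − v_17(den) = 0; compare against these criteria.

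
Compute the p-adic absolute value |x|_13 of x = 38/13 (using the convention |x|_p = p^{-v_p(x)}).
|38/13|_13 = 13

Step 1 — compute v_13(x) by factoring powers of 13 out of the numerator and denominator: v_13(38/13) = -1. Step 2 — apply |x|_p = p^{-v_p(x)} = 13^{1} = 13.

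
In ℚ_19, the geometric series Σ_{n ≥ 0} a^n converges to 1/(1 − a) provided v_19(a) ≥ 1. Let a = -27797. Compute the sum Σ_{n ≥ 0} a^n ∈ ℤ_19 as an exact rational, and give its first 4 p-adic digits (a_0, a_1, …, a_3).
Σ a^n = 1/(1 − a) = 1/27798;  first 4 digits = (1, 0, 18, 14)

v_19(a) = 2 ≥ 1, so the series converges in ℤ_19 to 1/(1 − a) = 1/(1 − (-27797)) = 1/27798. Expand this rational in ℤ_19: compute digits iteratively via d_i = x_i mod 19, x_{i+1} = (x_i − d_i)/19. The first 4 digits are (1, 0, 18, 14).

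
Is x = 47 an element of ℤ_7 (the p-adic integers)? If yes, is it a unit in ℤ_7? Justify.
x ∈ ℤ_7^× (unit); v_7(x) = 0

ℤ_7 = {x ∈ ℚ_7 : v_7(x) ≥ 0} and ℤ_7^× = {x ∈ ℤ_7 : v_7(x) = 0}. Here v_7(47) = v_7(num) − v_7(den) = 0; compare against these criteria.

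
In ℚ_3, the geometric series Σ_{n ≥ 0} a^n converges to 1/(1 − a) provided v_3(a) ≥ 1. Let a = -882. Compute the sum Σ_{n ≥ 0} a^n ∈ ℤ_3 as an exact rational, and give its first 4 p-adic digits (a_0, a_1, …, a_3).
Σ a^n = 1/(1 − a) = 1/883;  first 4 digits = (1, 0, 1, 0)

v_3(a) = 2 ≥ 1, so the series converges in ℤ_3 to 1/(1 − a) = 1/(1 − (-882)) = 1/883. Expand this rational in ℤ_3: compute digits iteratively via d_i = x_i mod 3, x_{i+1} = (x_i − d_i)/3. The first 4 digits are (1, 0, 1, 0).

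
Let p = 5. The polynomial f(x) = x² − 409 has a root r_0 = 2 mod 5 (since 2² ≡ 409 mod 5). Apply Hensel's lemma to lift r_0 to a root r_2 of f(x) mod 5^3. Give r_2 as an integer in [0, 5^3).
r_2 = 97 (mod 125)

Hensel's recurrence: r_{i+1} = r_i − f(r_i)·(f′(r_i))^{-1} mod 5^{i+2}, with f′(x) = 2x. Iterate:
  r_0 = 2 (mod 5)
  r_1 = 22 (mod 25)
  r_2 = 97 (mod 125)
Final: r_2 = 97, and one checks f(r_2) ≡ 0 mod 5^3.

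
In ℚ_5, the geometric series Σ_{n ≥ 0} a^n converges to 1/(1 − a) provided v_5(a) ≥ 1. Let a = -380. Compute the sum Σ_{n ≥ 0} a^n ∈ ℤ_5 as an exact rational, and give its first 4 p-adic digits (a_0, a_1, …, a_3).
Σ a^n = 1/(1 − a) = 1/381;  first 4 digits = (1, 4, 0, 1)

v_5(a) = 1 ≥ 1, so the series converges in ℤ_5 to 1/(1 − a) = 1/(1 − (-380)) = 1/381. Expand this rational in ℤ_5: compute digits iteratively via d_i = x_i mod 5, x_{i+1} = (x_i − d_i)/5. The first 4 digits are (1, 4, 0, 1).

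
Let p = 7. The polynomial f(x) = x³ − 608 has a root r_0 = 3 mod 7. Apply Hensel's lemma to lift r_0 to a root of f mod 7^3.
r_2 = 59 (mod 343)

Hensel: r_{i+1} = r_i − f(r_i)/f′(r_i) mod 7^{i+2}, where f′(x) = 3x². Iterate:
  r_0 = 3 (mod 7)
  r_1 = 10 (mod 49)
  r_2 = 59 (mod 343)
Final: r = 59 with f(r) ≡ 0 mod 7^3.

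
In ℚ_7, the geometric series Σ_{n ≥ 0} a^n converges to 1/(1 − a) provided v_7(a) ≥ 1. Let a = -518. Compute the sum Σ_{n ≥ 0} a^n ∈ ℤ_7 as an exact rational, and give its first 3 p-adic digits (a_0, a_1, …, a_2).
Σ a^n = 1/(1 − a) = 1/519;  first 3 digits = (1, 3, 5)

v_7(a) = 1 ≥ 1, so the series converges in ℤ_7 to 1/(1 − a) = 1/(1 − (-518)) = 1/519. Expand this rational in ℤ_7: compute digits iteratively via d_i = x_i mod 7, x_{i+1} = (x_i − d_i)/7. The first 3 digits are (1, 3, 5).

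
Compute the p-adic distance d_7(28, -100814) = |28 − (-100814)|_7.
d_7(28, -100814) = 1/16807

Step 1 — x − y = 28 − (-100814) = 100842. Step 2 — v_7(100842) = 5 (factor: 100842 = (7^5 · 6); the sign does not affect v_p). Step 3 — |x − y|_7 = 7^{-5} = 1/16807.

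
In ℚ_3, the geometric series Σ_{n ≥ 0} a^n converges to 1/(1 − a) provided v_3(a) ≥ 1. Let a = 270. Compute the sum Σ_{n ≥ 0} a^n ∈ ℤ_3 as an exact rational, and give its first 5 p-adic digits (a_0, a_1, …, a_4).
Σ a^n = 1/(1 − a) = -1/269;  first 5 digits = (1, 0, 0, 1, 0)

v_3(a) = 3 ≥ 1, so the series converges in ℤ_3 to 1/(1 − a) = 1/(1 − 270) = -1/269. Expand this rational in ℤ_3: compute digits iteratively via d_i = x_i mod 3, x_{i+1} = (x_i − d_i)/3. The first 5 digits are (1, 0, 0, 1, 0).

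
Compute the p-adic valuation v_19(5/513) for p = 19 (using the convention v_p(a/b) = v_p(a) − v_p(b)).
v_19(5/513) = -1

Factor powers of 19 from the numerator and denominator of the reduced fraction: 5 = 19^0 · 5 and 513 = 19^1 · 27. Apply v_p(a/b) = v_p(a) − v_p(b): v_19(5/513) = 0 − 1 = -1.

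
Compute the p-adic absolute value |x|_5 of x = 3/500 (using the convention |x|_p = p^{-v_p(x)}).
|3/500|_5 = 125

Step 1 — compute v_5(x) by factoring powers of 5 out of the numerator and denominator: v_5(3/500) = -3. Step 2 — apply |x|_p = p^{-v_p(x)} = 5^{3} = 125.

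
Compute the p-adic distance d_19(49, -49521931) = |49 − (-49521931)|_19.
d_19(49, -49521931) = 1/2476099

Step 1 — x − y = 49 − (-49521931) = 49521980. Step 2 — v_19(49521980) = 5 (factor: 49521980 = (19^5 · 20); the sign does not affect v_p). Step 3 — |x − y|_19 = 19^{-5} = 1/2476099.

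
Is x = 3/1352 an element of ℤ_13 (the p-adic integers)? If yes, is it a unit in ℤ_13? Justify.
x ∉ ℤ_13 (v_13(x) = -2 < 0)

ℤ_13 = {x ∈ ℚ_13 : v_13(x) ≥ 0} and ℤ_13^× = {x ∈ ℤ_13 : v_13(x) = 0}. Here v_13(3/1352) = v_13(num) − v_13(den) = -2; compare against these criteria.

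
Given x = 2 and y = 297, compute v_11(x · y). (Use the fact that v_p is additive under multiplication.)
v_11(594) = 1

v_p(x) = 0 (factor: 2 = 11^0 · 2); v_p(y) = 1 (factor: 297 = 11^1 · 27). Additivity: v_p(xy) = v_p(x) + v_p(y) = 0 + 1 = 1. (Direct check: xy = 594 = 11^1 · (54).)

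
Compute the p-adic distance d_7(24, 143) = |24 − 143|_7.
d_7(24, 143) = 1/7

Step 1 — x − y = 24 − 143 = -119. Step 2 — v_7(-119) = 1 (factor: -119 = −(7^1 · 17); the sign does not affect v_p). Step 3 — |x − y|_7 = 7^{-1} = 1/7.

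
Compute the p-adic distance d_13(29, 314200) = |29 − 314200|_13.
d_13(29, 314200) = 1/28561

Step 1 — x − y = 29 − 314200 = -314171. Step 2 — v_13(-314171) = 4 (factor: -314171 = −(13^4 · 11); the sign does not affect v_p). Step 3 — |x − y|_13 = 13^{-4} = 1/28561.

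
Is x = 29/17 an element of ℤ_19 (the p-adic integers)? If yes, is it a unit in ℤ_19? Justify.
x ∈ ℤ_19^× (unit); v_19(x) = 0

ℤ_19 = {x ∈ ℚ_19 : v_19(x) ≥ 0} and ℤ_19^× = {x ∈ ℤ_19 : v_19(x) = 0}. Here v_19(29/17) = v_19(num) − v_19(den) = 0; compare against these criteria.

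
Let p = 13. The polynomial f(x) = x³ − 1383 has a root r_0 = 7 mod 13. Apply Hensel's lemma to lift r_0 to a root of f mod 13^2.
r_1 = 98 (mod 169)

Hensel: r_{i+1} = r_i − f(r_i)/f′(r_i) mod 13^{i+2}, where f′(x) = 3x². Iterate:
  r_0 = 7 (mod 13)
  r_1 = 98 (mod 169)
Final: r = 98 with f(r) ≡ 0 mod 13^2.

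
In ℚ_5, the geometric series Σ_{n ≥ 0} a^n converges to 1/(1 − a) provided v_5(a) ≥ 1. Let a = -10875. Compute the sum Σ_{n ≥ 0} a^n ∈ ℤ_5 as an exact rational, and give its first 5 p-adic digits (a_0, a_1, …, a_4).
Σ a^n = 1/(1 − a) = 1/10876;  first 5 digits = (1, 0, 0, 3, 2)

v_5(a) = 3 ≥ 1, so the series converges in ℤ_5 to 1/(1 − a) = 1/(1 − (-10875)) = 1/10876. Expand this rational in ℤ_5: compute digits iteratively via d_i = x_i mod 5, x_{i+1} = (x_i − d_i)/5. The first 5 digits are (1, 0, 0, 3, 2).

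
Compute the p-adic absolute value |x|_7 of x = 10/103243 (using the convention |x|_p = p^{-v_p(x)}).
|10/103243|_7 = 2401

Step 1 — compute v_7(x) by factoring powers of 7 out of the numerator and denominator: v_7(10/103243) = -4. Step 2 — apply |x|_p = p^{-v_p(x)} = 7^{4} = 2401.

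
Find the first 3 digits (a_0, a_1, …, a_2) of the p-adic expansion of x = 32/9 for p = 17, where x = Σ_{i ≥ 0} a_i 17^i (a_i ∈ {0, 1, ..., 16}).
(a_0, …, a_2) = (13, 7, 9)

v_17(32/9) = 0 (numerator and denominator both coprime to 17), so x ∈ ℤ_17^×. Compute digits iteratively via a_i = x_i mod 17, x_{i+1} = (x_i − a_i)/17, with x_0 = x:
  x_0 = 32/9;  a_0 = 13;  x_1 = (x_0 − 13)/17 = -5/9
  x_1 = -5/9;  a_1 = 7;  x_2 = (x_1 − 7)/17 = -4/9
  x_2 = -4/9;  a_2 = 9;  x_3 = (x_2 − 9)/17 = -5/9
Digits: (13, 7, 9).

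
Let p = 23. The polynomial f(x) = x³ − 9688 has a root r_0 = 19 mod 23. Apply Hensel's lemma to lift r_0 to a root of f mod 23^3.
r_2 = 8575 (mod 12167)

Hensel: r_{i+1} = r_i − f(r_i)/f′(r_i) mod 23^{i+2}, where f′(x) = 3x². Iterate:
  r_0 = 19 (mod 23)
  r_1 = 111 (mod 529)
  r_2 = 8575 (mod 12167)
Final: r = 8575 with f(r) ≡ 0 mod 23^3.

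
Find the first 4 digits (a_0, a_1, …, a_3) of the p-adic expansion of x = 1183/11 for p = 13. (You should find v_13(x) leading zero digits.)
(a_0, …, a_3) = (0, 0, 3, 1)

v_13(1183/11) = 2, so a_0 = ... = a_1 = 0. Factor out: x = 13^2 · u with u = 7/11 a unit in ℤ_13. Expand u iteratively via a_{v+i} = u_i mod 13, u_{i+1} = (u_i − a_{v+i})/13:
  u_0 = 7/11;  a_2 = 3;  u_1 = (u_0 − 3)/13 = -2/11
  u_1 = -2/11;  a_3 = 1;  u_2 = (u_1 − 1)/13 = -1/11
Digits: (0, 0, 3, 1).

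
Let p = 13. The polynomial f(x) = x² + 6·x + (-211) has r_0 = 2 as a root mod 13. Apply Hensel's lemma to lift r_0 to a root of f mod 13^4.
r_3 = 23766 (mod 28561)

Hensel: r_{i+1} = r_i − f(r_i)·(f′(r_i))^{-1} mod 13^{i+2}, f′(x) = 2x + 6. Iterate:
  r_0 = 2 (mod 13)
  r_1 = 106 (mod 169)
  r_2 = 1796 (mod 2197)
  r_3 = 23766 (mod 28561)
Final: r = 23766 satisfies f(r) ≡ 0 mod 13^4.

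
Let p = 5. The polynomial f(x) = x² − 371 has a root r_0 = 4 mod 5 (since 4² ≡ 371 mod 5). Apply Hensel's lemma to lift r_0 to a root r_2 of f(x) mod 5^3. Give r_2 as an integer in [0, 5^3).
r_2 = 114 (mod 125)

Hensel's recurrence: r_{i+1} = r_i − f(r_i)·(f′(r_i))^{-1} mod 5^{i+2}, with f′(x) = 2x. Iterate:
  r_0 = 4 (mod 5)
  r_1 = 14 (mod 25)
  r_2 = 114 (mod 125)
Final: r_2 = 114, and one checks f(r_2) ≡ 0 mod 5^3.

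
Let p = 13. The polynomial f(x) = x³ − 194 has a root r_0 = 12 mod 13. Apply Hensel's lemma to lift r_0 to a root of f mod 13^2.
r_1 = 64 (mod 169)

Hensel: r_{i+1} = r_i − f(r_i)/f′(r_i) mod 13^{i+2}, where f′(x) = 3x². Iterate:
  r_0 = 12 (mod 13)
  r_1 = 64 (mod 169)
Final: r = 64 with f(r) ≡ 0 mod 13^2.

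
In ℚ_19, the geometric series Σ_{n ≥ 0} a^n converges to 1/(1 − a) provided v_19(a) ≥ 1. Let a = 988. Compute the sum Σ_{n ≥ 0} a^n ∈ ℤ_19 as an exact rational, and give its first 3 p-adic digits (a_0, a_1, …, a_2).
Σ a^n = 1/(1 − a) = -1/987;  first 3 digits = (1, 14, 8)

v_19(a) = 1 ≥ 1, so the series converges in ℤ_19 to 1/(1 − a) = 1/(1 − 988) = -1/987. Expand this rational in ℤ_19: compute digits iteratively via d_i = x_i mod 19, x_{i+1} = (x_i − d_i)/19. The first 3 digits are (1, 14, 8).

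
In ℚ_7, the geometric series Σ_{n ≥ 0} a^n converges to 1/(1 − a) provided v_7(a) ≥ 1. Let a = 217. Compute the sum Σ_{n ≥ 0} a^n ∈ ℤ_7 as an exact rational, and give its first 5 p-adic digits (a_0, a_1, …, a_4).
Σ a^n = 1/(1 − a) = -1/216;  first 5 digits = (1, 3, 6, 3, 2)

v_7(a) = 1 ≥ 1, so the series converges in ℤ_7 to 1/(1 − a) = 1/(1 − 217) = -1/216. Expand this rational in ℤ_7: compute digits iteratively via d_i = x_i mod 7, x_{i+1} = (x_i − d_i)/7. The first 5 digits are (1, 3, 6, 3, 2).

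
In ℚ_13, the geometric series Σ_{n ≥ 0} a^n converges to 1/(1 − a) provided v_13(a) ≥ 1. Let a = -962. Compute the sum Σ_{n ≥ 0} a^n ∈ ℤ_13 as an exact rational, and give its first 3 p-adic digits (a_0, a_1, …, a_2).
Σ a^n = 1/(1 − a) = 1/963;  first 3 digits = (1, 4, 10)

v_13(a) = 1 ≥ 1, so the series converges in ℤ_13 to 1/(1 − a) = 1/(1 − (-962)) = 1/963. Expand this rational in ℤ_13: compute digits iteratively via d_i = x_i mod 13, x_{i+1} = (x_i − d_i)/13. The first 3 digits are (1, 4, 10).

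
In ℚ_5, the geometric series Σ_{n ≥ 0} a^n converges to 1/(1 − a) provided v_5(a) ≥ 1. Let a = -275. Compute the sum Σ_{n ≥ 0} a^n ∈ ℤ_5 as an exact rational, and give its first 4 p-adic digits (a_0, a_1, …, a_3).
Σ a^n = 1/(1 − a) = 1/276;  first 4 digits = (1, 0, 4, 2)

v_5(a) = 2 ≥ 1, so the series converges in ℤ_5 to 1/(1 − a) = 1/(1 − (-275)) = 1/276. Expand this rational in ℤ_5: compute digits iteratively via d_i = x_i mod 5, x_{i+1} = (x_i − d_i)/5. The first 4 digits are (1, 0, 4, 2).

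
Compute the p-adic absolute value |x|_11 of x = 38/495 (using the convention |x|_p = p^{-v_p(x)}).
|38/495|_11 = 11

Step 1 — compute v_11(x) by factoring powers of 11 out of the numerator and denominator: v_11(38/495) = -1. Step 2 — apply |x|_p = p^{-v_p(x)} = 11^{1} = 11.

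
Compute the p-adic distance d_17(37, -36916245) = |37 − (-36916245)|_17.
d_17(37, -36916245) = 1/1419857

Step 1 — x − y = 37 − (-36916245) = 36916282. Step 2 — v_17(36916282) = 5 (factor: 36916282 = (17^5 · 26); the sign does not affect v_p). Step 3 — |x − y|_17 = 17^{-5} = 1/1419857.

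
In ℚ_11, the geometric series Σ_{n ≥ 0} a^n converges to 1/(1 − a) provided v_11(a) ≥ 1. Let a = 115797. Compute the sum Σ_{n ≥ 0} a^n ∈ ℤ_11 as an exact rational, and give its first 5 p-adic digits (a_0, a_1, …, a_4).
Σ a^n = 1/(1 − a) = -1/115796;  first 5 digits = (1, 0, 0, 10, 7)

v_11(a) = 3 ≥ 1, so the series converges in ℤ_11 to 1/(1 − a) = 1/(1 − 115797) = -1/115796. Expand this rational in ℤ_11: compute digits iteratively via d_i = x_i mod 11, x_{i+1} = (x_i − d_i)/11. The first 5 digits are (1, 0, 0, 10, 7).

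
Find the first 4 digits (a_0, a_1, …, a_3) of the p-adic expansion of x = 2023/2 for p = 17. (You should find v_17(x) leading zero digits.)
(a_0, …, a_3) = (0, 0, 12, 8)

v_17(2023/2) = 2, so a_0 = ... = a_1 = 0. Factor out: x = 17^2 · u with u = 7/2 a unit in ℤ_17. Expand u iteratively via a_{v+i} = u_i mod 17, u_{i+1} = (u_i − a_{v+i})/17:
  u_0 = 7/2;  a_2 = 12;  u_1 = (u_0 − 12)/17 = -1/2
  u_1 = -1/2;  a_3 = 8;  u_2 = (u_1 − 8)/17 = -1/2
Digits: (0, 0, 12, 8).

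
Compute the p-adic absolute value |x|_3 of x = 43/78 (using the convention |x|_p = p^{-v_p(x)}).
|43/78|_3 = 3

Step 1 — compute v_3(x) by factoring powers of 3 out of the numerator and denominator: v_3(43/78) = -1. Step 2 — apply |x|_p = p^{-v_p(x)} = 3^{1} = 3.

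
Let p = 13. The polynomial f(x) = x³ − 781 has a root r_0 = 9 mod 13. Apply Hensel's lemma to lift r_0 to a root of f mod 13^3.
r_2 = 334 (mod 2197)

Hensel: r_{i+1} = r_i − f(r_i)/f′(r_i) mod 13^{i+2}, where f′(x) = 3x². Iterate:
  r_0 = 9 (mod 13)
  r_1 = 165 (mod 169)
  r_2 = 334 (mod 2197)
Final: r = 334 with f(r) ≡ 0 mod 13^3.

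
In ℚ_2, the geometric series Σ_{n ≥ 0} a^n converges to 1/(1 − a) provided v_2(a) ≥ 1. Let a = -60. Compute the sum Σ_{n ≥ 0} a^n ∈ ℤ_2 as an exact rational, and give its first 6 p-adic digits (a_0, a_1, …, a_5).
Σ a^n = 1/(1 − a) = 1/61;  first 6 digits = (1, 0, 1, 0, 1, 0)

v_2(a) = 2 ≥ 1, so the series converges in ℤ_2 to 1/(1 − a) = 1/(1 − (-60)) = 1/61. Expand this rational in ℤ_2: compute digits iteratively via d_i = x_i mod 2, x_{i+1} = (x_i − d_i)/2. The first 6 digits are (1, 0, 1, 0, 1, 0).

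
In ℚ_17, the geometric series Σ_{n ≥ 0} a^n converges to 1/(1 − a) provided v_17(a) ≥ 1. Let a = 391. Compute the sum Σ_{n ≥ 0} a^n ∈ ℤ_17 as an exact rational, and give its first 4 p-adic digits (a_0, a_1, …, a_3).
Σ a^n = 1/(1 − a) = -1/390;  first 4 digits = (1, 6, 3, 9)

v_17(a) = 1 ≥ 1, so the series converges in ℤ_17 to 1/(1 − a) = 1/(1 − 391) = -1/390. Expand this rational in ℤ_17: compute digits iteratively via d_i = x_i mod 17, x_{i+1} = (x_i − d_i)/17. The first 4 digits are (1, 6, 3, 9).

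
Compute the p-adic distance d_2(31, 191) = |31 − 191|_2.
d_2(31, 191) = 1/32

Step 1 — x − y = 31 − 191 = -160. Step 2 — v_2(-160) = 5 (factor: -160 = −(2^5 · 5); the sign does not affect v_p). Step 3 — |x − y|_2 = 2^{-5} = 1/32.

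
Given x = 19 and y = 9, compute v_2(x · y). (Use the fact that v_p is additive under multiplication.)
v_2(171) = 0

v_p(x) = 0 (factor: 19 = 2^0 · 19); v_p(y) = 0 (factor: 9 = 2^0 · 9). Additivity: v_p(xy) = v_p(x) + v_p(y) = 0 + 0 = 0. (Direct check: xy = 171 = 2^0 · (171).)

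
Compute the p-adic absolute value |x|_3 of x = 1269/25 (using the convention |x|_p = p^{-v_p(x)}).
|1269/25|_3 = 1/27

Step 1 — compute v_3(x) by factoring powers of 3 out of the numerator and denominator: v_3(1269/25) = 3. Step 2 — apply |x|_p = p^{-v_p(x)} = 3^{-3} = 1/27.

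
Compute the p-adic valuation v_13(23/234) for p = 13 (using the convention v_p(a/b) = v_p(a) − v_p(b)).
v_13(23/234) = -1

Factor powers of 13 from the numerator and denominator of the reduced fraction: 23 = 13^0 · 23 and 234 = 13^1 · 18. Apply v_p(a/b) = v_p(a) − v_p(b): v_13(23/234) = 0 − 1 = -1.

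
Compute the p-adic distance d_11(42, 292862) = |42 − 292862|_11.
d_11(42, 292862) = 1/14641

Step 1 — x − y = 42 − 292862 = -292820. Step 2 — v_11(-292820) = 4 (factor: -292820 = −(11^4 · 20); the sign does not affect v_p). Step 3 — |x − y|_11 = 11^{-4} = 1/14641.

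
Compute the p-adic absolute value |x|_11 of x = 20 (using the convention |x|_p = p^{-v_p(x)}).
|20|_11 = 1

Step 1 — compute v_11(x) by factoring powers of 11 out of the numerator and denominator: v_11(20) = 0. Step 2 — apply |x|_p = p^{-v_p(x)} = 11^{0} = 1.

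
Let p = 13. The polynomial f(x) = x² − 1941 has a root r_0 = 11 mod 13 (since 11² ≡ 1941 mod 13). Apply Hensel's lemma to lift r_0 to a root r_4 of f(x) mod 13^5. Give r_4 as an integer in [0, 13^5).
r_4 = 59889 (mod 371293)

Hensel's recurrence: r_{i+1} = r_i − f(r_i)·(f′(r_i))^{-1} mod 13^{i+2}, with f′(x) = 2x. Iterate:
  r_0 = 11 (mod 13)
  r_1 = 63 (mod 169)
  r_2 = 570 (mod 2197)
  r_3 = 2767 (mod 28561)
  r_4 = 59889 (mod 371293)
Final: r_4 = 59889, and one checks f(r_4) ≡ 0 mod 13^5.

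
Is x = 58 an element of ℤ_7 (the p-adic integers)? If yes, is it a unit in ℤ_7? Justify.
x ∈ ℤ_7^× (unit); v_7(x) = 0

ℤ_7 = {x ∈ ℚ_7 : v_7(x) ≥ 0} and ℤ_7^× = {x ∈ ℤ_7 : v_7(x) = 0}. Here v_7(58) = v_7(num) − v_7(den) = 0; compare against these criteria.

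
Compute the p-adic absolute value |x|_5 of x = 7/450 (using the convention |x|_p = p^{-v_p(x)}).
|7/450|_5 = 25

Step 1 — compute v_5(x) by factoring powers of 5 out of the numerator and denominator: v_5(7/450) = -2. Step 2 — apply |x|_p = p^{-v_p(x)} = 5^{2} = 25.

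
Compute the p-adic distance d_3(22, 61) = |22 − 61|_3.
d_3(22, 61) = 1/3

Step 1 — x − y = 22 − 61 = -39. Step 2 — v_3(-39) = 1 (factor: -39 = −(3^1 · 13); the sign does not affect v_p). Step 3 — |x − y|_3 = 3^{-1} = 1/3.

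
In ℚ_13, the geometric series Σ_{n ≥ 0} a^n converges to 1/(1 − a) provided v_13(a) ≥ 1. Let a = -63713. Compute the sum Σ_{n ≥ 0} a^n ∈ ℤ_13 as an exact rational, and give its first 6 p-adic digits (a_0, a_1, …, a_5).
Σ a^n = 1/(1 − a) = 1/63714;  first 6 digits = (1, 0, 0, 10, 10, 12)

v_13(a) = 3 ≥ 1, so the series converges in ℤ_13 to 1/(1 − a) = 1/(1 − (-63713)) = 1/63714. Expand this rational in ℤ_13: compute digits iteratively via d_i = x_i mod 13, x_{i+1} = (x_i − d_i)/13. The first 6 digits are (1, 0, 0, 10, 10, 12).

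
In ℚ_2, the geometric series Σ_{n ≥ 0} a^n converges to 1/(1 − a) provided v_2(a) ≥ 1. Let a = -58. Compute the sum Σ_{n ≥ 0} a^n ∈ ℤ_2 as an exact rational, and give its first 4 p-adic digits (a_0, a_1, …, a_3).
Σ a^n = 1/(1 − a) = 1/59;  first 4 digits = (1, 1, 0, 0)

v_2(a) = 1 ≥ 1, so the series converges in ℤ_2 to 1/(1 − a) = 1/(1 − (-58)) = 1/59. Expand this rational in ℤ_2: compute digits iteratively via d_i = x_i mod 2, x_{i+1} = (x_i − d_i)/2. The first 4 digits are (1, 1, 0, 0).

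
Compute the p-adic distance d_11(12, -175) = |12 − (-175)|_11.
d_11(12, -175) = 1/11

Step 1 — x − y = 12 − (-175) = 187. Step 2 — v_11(187) = 1 (factor: 187 = (11^1 · 17); the sign does not affect v_p). Step 3 — |x − y|_11 = 11^{-1} = 1/11.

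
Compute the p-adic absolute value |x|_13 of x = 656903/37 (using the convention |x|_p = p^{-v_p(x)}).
|656903/37|_13 = 1/28561

Step 1 — compute v_13(x) by factoring powers of 13 out of the numerator and denominator: v_13(656903/37) = 4. Step 2 — apply |x|_p = p^{-v_p(x)} = 13^{-4} = 1/28561.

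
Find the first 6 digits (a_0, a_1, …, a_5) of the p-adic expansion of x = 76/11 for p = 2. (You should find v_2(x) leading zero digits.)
(a_0, …, a_5) = (0, 0, 1, 0, 0, 1)

v_2(76/11) = 2, so a_0 = ... = a_1 = 0. Factor out: x = 2^2 · u with u = 19/11 a unit in ℤ_2. Expand u iteratively via a_{v+i} = u_i mod 2, u_{i+1} = (u_i − a_{v+i})/2:
  u_0 = 19/11;  a_2 = 1;  u_1 = (u_0 − 1)/2 = 4/11
  u_1 = 4/11;  a_3 = 0;  u_2 = (u_1 − 0)/2 = 2/11
  u_2 = 2/11;  a_4 = 0;  u_3 = (u_2 − 0)/2 = 1/11
  u_3 = 1/11;  a_5 = 1;  u_4 = (u_3 − 1)/2 = -5/11
Digits: (0, 0, 1, 0, 0, 1).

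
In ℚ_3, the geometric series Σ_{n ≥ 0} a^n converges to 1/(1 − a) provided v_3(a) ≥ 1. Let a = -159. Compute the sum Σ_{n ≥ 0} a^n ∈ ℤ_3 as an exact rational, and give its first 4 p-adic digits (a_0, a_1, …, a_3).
Σ a^n = 1/(1 − a) = 1/160;  first 4 digits = (1, 1, 1, 1)

v_3(a) = 1 ≥ 1, so the series converges in ℤ_3 to 1/(1 − a) = 1/(1 − (-159)) = 1/160. Expand this rational in ℤ_3: compute digits iteratively via d_i = x_i mod 3, x_{i+1} = (x_i − d_i)/3. The first 4 digits are (1, 1, 1, 1).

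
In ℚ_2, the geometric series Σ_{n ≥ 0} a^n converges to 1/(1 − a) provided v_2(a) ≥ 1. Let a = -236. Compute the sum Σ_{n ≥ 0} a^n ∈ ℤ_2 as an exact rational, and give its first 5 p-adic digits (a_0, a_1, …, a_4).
Σ a^n = 1/(1 − a) = 1/237;  first 5 digits = (1, 0, 1, 0, 0)

v_2(a) = 2 ≥ 1, so the series converges in ℤ_2 to 1/(1 − a) = 1/(1 − (-236)) = 1/237. Expand this rational in ℤ_2: compute digits iteratively via d_i = x_i mod 2, x_{i+1} = (x_i − d_i)/2. The first 5 digits are (1, 0, 1, 0, 0).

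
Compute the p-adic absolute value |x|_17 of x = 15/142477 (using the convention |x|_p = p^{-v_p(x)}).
|15/142477|_17 = 4913

Step 1 — compute v_17(x) by factoring powers of 17 out of the numerator and denominator: v_17(15/142477) = -3. Step 2 — apply |x|_p = p^{-v_p(x)} = 17^{3} = 4913.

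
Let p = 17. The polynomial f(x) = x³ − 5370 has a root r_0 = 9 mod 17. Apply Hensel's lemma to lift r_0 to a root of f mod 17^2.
r_1 = 128 (mod 289)

Hensel: r_{i+1} = r_i − f(r_i)/f′(r_i) mod 17^{i+2}, where f′(x) = 3x². Iterate:
  r_0 = 9 (mod 17)
  r_1 = 128 (mod 289)
Final: r = 128 with f(r) ≡ 0 mod 17^2.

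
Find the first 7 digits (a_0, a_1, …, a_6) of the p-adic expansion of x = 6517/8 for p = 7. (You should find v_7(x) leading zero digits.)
(a_0, …, a_6) = (0, 0, 0, 5, 4, 2, 4)

v_7(6517/8) = 3, so a_0 = ... = a_2 = 0. Factor out: x = 7^3 · u with u = 19/8 a unit in ℤ_7. Expand u iteratively via a_{v+i} = u_i mod 7, u_{i+1} = (u_i − a_{v+i})/7:
  u_0 = 19/8;  a_3 = 5;  u_1 = (u_0 − 5)/7 = -3/8
  u_1 = -3/8;  a_4 = 4;  u_2 = (u_1 − 4)/7 = -5/8
  u_2 = -5/8;  a_5 = 2;  u_3 = (u_2 − 2)/7 = -3/8
  u_3 = -3/8;  a_6 = 4;  u_4 = (u_3 − 4)/7 = -5/8
Digits: (0, 0, 0, 5, 4, 2, 4).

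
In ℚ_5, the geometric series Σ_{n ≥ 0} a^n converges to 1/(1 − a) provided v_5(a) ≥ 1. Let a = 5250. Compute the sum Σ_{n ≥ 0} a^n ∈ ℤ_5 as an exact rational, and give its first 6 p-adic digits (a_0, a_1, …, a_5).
Σ a^n = 1/(1 − a) = -1/5249;  first 6 digits = (1, 0, 0, 2, 3, 1)

v_5(a) = 3 ≥ 1, so the series converges in ℤ_5 to 1/(1 − a) = 1/(1 − 5250) = -1/5249. Expand this rational in ℤ_5: compute digits iteratively via d_i = x_i mod 5, x_{i+1} = (x_i − d_i)/5. The first 6 digits are (1, 0, 0, 2, 3, 1).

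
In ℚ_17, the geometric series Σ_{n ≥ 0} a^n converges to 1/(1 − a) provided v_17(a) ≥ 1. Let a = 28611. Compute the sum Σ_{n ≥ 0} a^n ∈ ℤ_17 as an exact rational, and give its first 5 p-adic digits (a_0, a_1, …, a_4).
Σ a^n = 1/(1 − a) = -1/28610;  first 5 digits = (1, 0, 14, 5, 9)

v_17(a) = 2 ≥ 1, so the series converges in ℤ_17 to 1/(1 − a) = 1/(1 − 28611) = -1/28610. Expand this rational in ℤ_17: compute digits iteratively via d_i = x_i mod 17, x_{i+1} = (x_i − d_i)/17. The first 5 digits are (1, 0, 14, 5, 9).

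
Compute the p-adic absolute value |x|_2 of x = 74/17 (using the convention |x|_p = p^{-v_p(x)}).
|74/17|_2 = 1/2

Step 1 — compute v_2(x) by factoring powers of 2 out of the numerator and denominator: v_2(74/17) = 1. Step 2 — apply |x|_p = p^{-v_p(x)} = 2^{-1} = 1/2.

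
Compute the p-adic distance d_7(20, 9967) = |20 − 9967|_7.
d_7(20, 9967) = 1/343

Step 1 — x − y = 20 − 9967 = -9947. Step 2 — v_7(-9947) = 3 (factor: -9947 = −(7^3 · 29); the sign does not affect v_p). Step 3 — |x − y|_7 = 7^{-3} = 1/343.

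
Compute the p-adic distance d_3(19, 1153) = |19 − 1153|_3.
d_3(19, 1153) = 1/81

Step 1 — x − y = 19 − 1153 = -1134. Step 2 — v_3(-1134) = 4 (factor: -1134 = −(3^4 · 14); the sign does not affect v_p). Step 3 — |x − y|_3 = 3^{-4} = 1/81.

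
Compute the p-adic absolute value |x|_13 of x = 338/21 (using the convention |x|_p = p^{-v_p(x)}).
|338/21|_13 = 1/169

Step 1 — compute v_13(x) by factoring powers of 13 out of the numerator and denominator: v_13(338/21) = 2. Step 2 — apply |x|_p = p^{-v_p(x)} = 13^{-2} = 1/169.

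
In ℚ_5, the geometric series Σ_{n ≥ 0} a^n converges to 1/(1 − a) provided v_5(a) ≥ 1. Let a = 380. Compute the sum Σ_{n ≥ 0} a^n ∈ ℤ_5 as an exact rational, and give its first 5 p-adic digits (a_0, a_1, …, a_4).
Σ a^n = 1/(1 − a) = -1/379;  first 5 digits = (1, 1, 1, 4, 2)

v_5(a) = 1 ≥ 1, so the series converges in ℤ_5 to 1/(1 − a) = 1/(1 − 380) = -1/379. Expand this rational in ℤ_5: compute digits iteratively via d_i = x_i mod 5, x_{i+1} = (x_i − d_i)/5. The first 5 digits are (1, 1, 1, 4, 2).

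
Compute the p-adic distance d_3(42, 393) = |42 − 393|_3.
d_3(42, 393) = 1/27

Step 1 — x − y = 42 − 393 = -351. Step 2 — v_3(-351) = 3 (factor: -351 = −(3^3 · 13); the sign does not affect v_p). Step 3 — |x − y|_3 = 3^{-3} = 1/27.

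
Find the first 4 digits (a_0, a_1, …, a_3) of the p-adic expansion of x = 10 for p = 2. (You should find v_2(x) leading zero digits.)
(a_0, …, a_3) = (0, 1, 0, 1)

v_2(10) = 1, so a_0 = ... = a_0 = 0. Factor out: x = 2^1 · u with u = 5 a unit in ℤ_2. Expand u iteratively via a_{v+i} = u_i mod 2, u_{i+1} = (u_i − a_{v+i})/2:
  u_0 = 5;  a_1 = 1;  u_1 = (u_0 − 1)/2 = 2
  u_1 = 2;  a_2 = 0;  u_2 = (u_1 − 0)/2 = 1
  u_2 = 1;  a_3 = 1;  u_3 = (u_2 − 1)/2 = 0
Digits: (0, 1, 0, 1).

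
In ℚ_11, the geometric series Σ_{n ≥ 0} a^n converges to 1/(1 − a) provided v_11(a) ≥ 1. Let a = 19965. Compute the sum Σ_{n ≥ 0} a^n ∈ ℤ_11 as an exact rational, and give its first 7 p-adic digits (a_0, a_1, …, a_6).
Σ a^n = 1/(1 − a) = -1/19964;  first 7 digits = (1, 0, 0, 4, 1, 0, 5)

v_11(a) = 3 ≥ 1, so the series converges in ℤ_11 to 1/(1 − a) = 1/(1 − 19965) = -1/19964. Expand this rational in ℤ_11: compute digits iteratively via d_i = x_i mod 11, x_{i+1} = (x_i − d_i)/11. The first 7 digits are (1, 0, 0, 4, 1, 0, 5).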